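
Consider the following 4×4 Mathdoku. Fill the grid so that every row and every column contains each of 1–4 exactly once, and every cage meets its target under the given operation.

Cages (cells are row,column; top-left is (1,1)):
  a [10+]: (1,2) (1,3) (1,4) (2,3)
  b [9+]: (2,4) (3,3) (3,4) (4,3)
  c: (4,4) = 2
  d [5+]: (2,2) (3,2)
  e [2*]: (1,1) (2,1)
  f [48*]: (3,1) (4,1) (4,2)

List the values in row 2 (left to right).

1 3 2 4

Cage f has product 48, which forces (3,1) = 4.
The 3 cells of cage f must have product 48, leaving (4,1) = 3.
Cage f has product 48, which forces (4,2) = 4.
C is a freebie, which forces (4,4) = 2.
Cage b needs sum 9, so (2,4) = 4.
Cage b has sum 9; hence (3,3) = 3.
Cage b needs sum 9, which forces (3,4) = 1.
2 is placed in row 4; hence (4,3) = 1.
Cage a has sum 10, so (1,2) = 1.
The 4 cells of cage a must have sum 10, so (1,3) = 4.
1 is placed in column 4; hence (1,4) = 3.
Cage d's pair has sum 5, which forces (2,2) = 3.
Column 3 now contains 1, so (2,3) = 2.
Row 3 now contains 3, which forces (3,2) = 2.
Row 1 now contains 1, so (1,1) = 2.
2 is placed in row 2, which forces (2,1) = 1.
The full grid is 2 1 4 3 / 1 3 2 4 / 4 2 3 1 / 3 4 1 2.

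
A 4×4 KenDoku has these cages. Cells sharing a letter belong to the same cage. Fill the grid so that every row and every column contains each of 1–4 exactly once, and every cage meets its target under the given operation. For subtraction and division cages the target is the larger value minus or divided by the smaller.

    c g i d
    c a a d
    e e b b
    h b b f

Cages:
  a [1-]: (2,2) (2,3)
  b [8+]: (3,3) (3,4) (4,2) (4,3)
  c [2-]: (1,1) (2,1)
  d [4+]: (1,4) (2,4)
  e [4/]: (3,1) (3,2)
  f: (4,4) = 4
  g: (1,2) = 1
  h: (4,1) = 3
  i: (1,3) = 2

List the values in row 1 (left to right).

4 1 2 3

Cage g is given, so (1,2) = 1.
Cage i is a single given cell; hence (1,3) = 2.
Row 1 already has 1, so (1,4) = 3.
Column 4 now contains 3; hence (2,4) = 1.
Column 2 already has 1, leaving (3,2) = 4.
Row 3 now contains 4, which forces (3,4) = 2.
Cage h is a single given cell, leaving (4,1) = 3.
3 is placed in row 4, leaving (4,2) = 2.
Cage f is a single given cell, leaving (4,4) = 4.
Row 1 already has 3, so (1,1) = 4.
Cage c's pair has difference 2, which forces (2,1) = 2.
2 is placed in column 2, leaving (2,2) = 3.
Cage a's pair has difference 1, so (2,3) = 4.
Row 3 now contains 4, leaving (3,1) = 1.
Cage b needs sum 8, leaving (3,3) = 3.
Row 4 already has 4; hence (4,3) = 1.
Completed grid: 4 1 2 3 / 2 3 4 1 / 1 4 3 2 / 3 2 1 4.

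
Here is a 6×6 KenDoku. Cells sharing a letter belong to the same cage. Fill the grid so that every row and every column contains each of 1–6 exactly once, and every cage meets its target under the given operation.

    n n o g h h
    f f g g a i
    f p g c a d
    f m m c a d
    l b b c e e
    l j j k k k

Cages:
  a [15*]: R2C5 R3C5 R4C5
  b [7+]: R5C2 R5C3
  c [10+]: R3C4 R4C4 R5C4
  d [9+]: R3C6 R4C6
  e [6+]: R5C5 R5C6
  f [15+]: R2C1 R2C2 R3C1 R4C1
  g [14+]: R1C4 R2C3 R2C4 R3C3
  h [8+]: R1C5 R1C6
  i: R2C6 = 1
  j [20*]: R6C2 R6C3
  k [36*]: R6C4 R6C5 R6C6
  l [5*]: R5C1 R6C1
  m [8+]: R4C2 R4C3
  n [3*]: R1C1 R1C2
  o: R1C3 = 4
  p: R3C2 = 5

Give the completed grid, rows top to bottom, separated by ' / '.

3 1 4 5 2 6 / 6 3 2 4 5 1 / 2 5 3 6 1 4 / 4 2 6 1 3 5 / 5 6 1 3 4 2 / 1 4 5 2 6 3

Cage o is given, which forces R1C3 = 4.
Cage i is given, which forces R2C6 = 1.
Cage p is a single given cell, leaving R3C2 = 5.
Column 2 already has 5; hence R6C2 = 4.
Column 3 now contains 4, leaving R6C3 = 5.
The two cells of cage l must have product 5, so R5C1 = 5.
Row 6 now contains 5, leaving R6C1 = 1.
1 is placed in column 1, which forces R1C1 = 3.
Cage n's pair has product 3, so R1C2 = 1.
1 is placed in column 2, so R5C2 = 6.
6 is placed in row 5, so R5C3 = 1.
Cage f has sum 15, leaving R2C2 = 3.
3 is placed in row 2, leaving R2C4 = 4.
3 is placed in row 2; hence R2C5 = 5.
Column 2 now contains 6, leaving R4C2 = 2.
Cage m needs two cells with sum 8, so R4C3 = 6.
Cage g needs sum 14; hence R1C4 = 5.
Column 3 already has 6, leaving R2C3 = 2.
The 4 cells of cage g must have sum 14, leaving R3C3 = 3.
Row 3 now contains 3, leaving R3C5 = 1.
Row 4 now contains 6, which forces R4C1 = 4.
5 is placed in column 4, so R4C4 = 1.
Column 5 now contains 1, so R4C5 = 3.
Row 4 already has 3, leaving R4C6 = 5.
Row 2 already has 2, so R2C1 = 6.
Cage f needs sum 15, which forces R3C1 = 2.
Cage c needs sum 10, which forces R3C4 = 6.
The two cells of cage d must have sum 9, so R3C6 = 4.
The 3 cells of cage c must have sum 10, leaving R5C4 = 3.
4 is placed in column 6, so R5C6 = 2.
Column 4 now contains 3, which forces R6C4 = 2.
2 is placed in row 6, so R6C5 = 6.
Row 6 already has 6, so R6C6 = 3.
Column 5 now contains 6, so R1C5 = 2.
2 is placed in column 6, which forces R1C6 = 6.
Row 5 now contains 2, leaving R5C5 = 4.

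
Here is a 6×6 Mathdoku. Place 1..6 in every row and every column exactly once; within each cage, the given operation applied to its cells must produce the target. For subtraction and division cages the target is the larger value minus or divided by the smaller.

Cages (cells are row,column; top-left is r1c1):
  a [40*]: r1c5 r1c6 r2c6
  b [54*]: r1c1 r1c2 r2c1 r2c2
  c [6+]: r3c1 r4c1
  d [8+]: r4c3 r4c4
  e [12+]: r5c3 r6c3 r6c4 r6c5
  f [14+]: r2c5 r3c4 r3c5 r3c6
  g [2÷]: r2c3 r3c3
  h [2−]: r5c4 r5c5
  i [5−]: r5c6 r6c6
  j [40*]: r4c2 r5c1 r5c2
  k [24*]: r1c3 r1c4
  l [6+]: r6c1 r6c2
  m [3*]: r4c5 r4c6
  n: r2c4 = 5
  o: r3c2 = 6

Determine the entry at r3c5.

4

N is a freebie, leaving r2c4 = 5.
O is a freebie, leaving r3c2 = 6.
Row 1 needs a 1, and only r1c2 is open for it.
Cage b has product 54, so r1c1 = 3.
Cage b has product 54, so r2c1 = 6.
Column 2 already has 1; hence r2c2 = 3.
The only place for 1 in row 2 is r2c3.
The two cells of cage g must have quotient 2, leaving r3c3 = 2.
Row 4 needs a 4, and only r4c2 is open for it.
The only place for 6 in row 4 is r4c3.
6 is placed in column 3, leaving r1c3 = 4.
Cage k's pair has product 24, so r1c4 = 6.
The two cells of cage d must have sum 8, leaving r4c4 = 2.
The 3 cells of cage a must have product 40, so r2c6 = 4.
Cage e needs sum 12, so r5c3 = 3.
Cage e needs sum 12; hence r6c3 = 5.
Row 2 already has 4, so r2c5 = 2.
Cage h's pair has difference 2, which forces r5c4 = 4.
2 is placed in column 5, which forces r5c5 = 6.
6 is placed in row 5, so r5c6 = 1.
Cage l needs two cells with sum 6, leaving r6c1 = 4.
5 is placed in row 6, leaving r6c2 = 2.
1 is placed in column 6, so r6c6 = 6.
2 is placed in column 5, leaving r1c5 = 5.
The 3 cells of cage a must have product 40; hence r1c6 = 2.
4 is placed in column 4; hence r3c4 = 3.
Cage f has sum 14, leaving r3c5 = 4.
The 4 cells of cage f must have sum 14, leaving r3c6 = 5.
Cage m needs two cells with product 3, which forces r4c5 = 1.
1 is placed in column 6, leaving r4c6 = 3.
Cage j has product 40, which forces r5c1 = 2.
Column 2 already has 2; hence r5c2 = 5.
Column 4 already has 3; hence r6c4 = 1.
Column 5 now contains 1, which forces r6c5 = 3.
5 is placed in row 3, which forces r3c1 = 1.
1 is placed in row 4, so r4c1 = 5.
Completed grid: 3 1 4 6 5 2 / 6 3 1 5 2 4 / 1 6 2 3 4 5 / 5 4 6 2 1 3 / 2 5 3 4 6 1 / 4 2 5 1 3 6.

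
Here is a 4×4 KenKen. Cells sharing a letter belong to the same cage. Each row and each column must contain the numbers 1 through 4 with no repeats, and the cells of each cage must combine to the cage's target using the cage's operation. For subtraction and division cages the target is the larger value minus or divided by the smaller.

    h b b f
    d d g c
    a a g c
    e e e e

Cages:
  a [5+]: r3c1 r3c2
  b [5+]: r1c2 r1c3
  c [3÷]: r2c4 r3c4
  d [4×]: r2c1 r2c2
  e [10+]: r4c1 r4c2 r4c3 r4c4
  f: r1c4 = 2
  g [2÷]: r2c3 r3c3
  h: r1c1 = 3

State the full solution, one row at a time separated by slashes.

H is a freebie; hence r1c1 = 3.
Cage f is a single given cell, leaving r1c4 = 2.
In row 2, 2 can only go at r2c3, so r2c3 = 2.
Row 2 needs a 3, and only r2c4 is open for it.
Column 4 now contains 3, which forces r3c4 = 1.
1 is placed in column 4, leaving r4c4 = 4.
The two cells of cage a must have sum 5, leaving r3c1 = 2.
Cage a's pair has sum 5; hence r3c2 = 3.
Row 3 now contains 1; hence r3c3 = 4.
Column 1 now contains 2, which forces r4c1 = 1.
Row 4 already has 1, so r4c2 = 2.
Row 4 already has 1, so r4c3 = 3.
Cage b's pair has sum 5, so r1c2 = 4.
Column 3 now contains 4, so r1c3 = 1.
1 is placed in column 1, so r2c1 = 4.
Cage d's pair has product 4; hence r2c2 = 1.

3 4 1 2 / 4 1 2 3 / 2 3 4 1 / 1 2 3 4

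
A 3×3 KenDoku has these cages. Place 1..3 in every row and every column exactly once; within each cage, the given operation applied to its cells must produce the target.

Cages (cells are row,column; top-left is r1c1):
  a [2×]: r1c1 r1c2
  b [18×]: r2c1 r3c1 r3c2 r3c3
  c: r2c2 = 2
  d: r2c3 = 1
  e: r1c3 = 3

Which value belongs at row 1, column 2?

1

E is a freebie; hence r1c3 = 3.
Cage b has product 18; hence r2c1 = 3.
C is a freebie, leaving r2c2 = 2.
Cage d is a single given cell, which forces r2c3 = 1.
Column 3 already has 1; hence r3c3 = 2.
Cage a needs two cells with product 2, which forces r1c1 = 2.
Column 2 already has 2, which forces r1c2 = 1.
Row 3 already has 2, so r3c1 = 1.
The 4 cells of cage b must have product 18, leaving r3c2 = 3.
Completed grid: 2 1 3 / 3 2 1 / 1 3 2.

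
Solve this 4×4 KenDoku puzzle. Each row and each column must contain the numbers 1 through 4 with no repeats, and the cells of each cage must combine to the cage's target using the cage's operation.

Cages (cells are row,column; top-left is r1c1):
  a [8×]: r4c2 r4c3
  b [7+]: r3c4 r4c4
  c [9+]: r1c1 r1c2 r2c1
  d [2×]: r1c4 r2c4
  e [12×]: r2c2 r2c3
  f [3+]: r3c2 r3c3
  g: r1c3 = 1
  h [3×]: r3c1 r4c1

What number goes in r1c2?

Cage g is a single given cell, leaving r1c3 = 1.
Row 1 already has 1; hence r1c4 = 2.
Column 4 now contains 2, so r2c4 = 1.
1 is placed in column 3, which forces r3c3 = 2.
Column 3 already has 2, leaving r4c3 = 4.
4 is placed in row 4, which forces r4c4 = 3.
Cage c has sum 9, leaving r2c1 = 2.
The two cells of cage e must have product 12, so r2c2 = 4.
Column 3 already has 4; hence r2c3 = 3.
Cage h's pair has product 3, so r3c1 = 3.
Row 3 already has 2, so r3c2 = 1.
Column 4 already has 3, which forces r3c4 = 4.
Row 4 now contains 3, leaving r4c1 = 1.
4 is placed in row 4, so r4c2 = 2.
Column 1 already has 3, leaving r1c1 = 4.
Column 2 now contains 4; hence r1c2 = 3.
The full grid is 4 3 1 2 / 2 4 3 1 / 3 1 2 4 / 1 2 4 3.

3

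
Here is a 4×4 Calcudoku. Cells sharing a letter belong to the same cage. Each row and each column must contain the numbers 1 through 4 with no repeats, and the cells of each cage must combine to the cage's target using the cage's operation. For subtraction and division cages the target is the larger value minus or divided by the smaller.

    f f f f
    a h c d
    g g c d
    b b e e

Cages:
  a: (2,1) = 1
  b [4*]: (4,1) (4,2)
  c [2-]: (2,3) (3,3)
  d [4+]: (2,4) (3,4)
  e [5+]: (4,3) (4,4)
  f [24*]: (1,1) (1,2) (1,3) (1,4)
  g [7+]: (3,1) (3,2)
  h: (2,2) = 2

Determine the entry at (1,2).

3

Cage a is a single given cell, so (2,1) = 1.
H is a freebie, leaving (2,2) = 2.
Row 2 now contains 1, leaving (2,4) = 3.
Column 4 now contains 3, which forces (3,4) = 1.
Column 1 already has 1, so (4,1) = 4.
4 is placed in row 4; hence (4,2) = 1.
4 is placed in row 4; hence (4,4) = 2.
Cage f has product 24, so (1,1) = 2.
Cage f needs product 24, so (1,2) = 3.
Cage f needs product 24; hence (1,3) = 1.
2 is placed in column 4, so (1,4) = 4.
Row 2 already has 3, leaving (2,3) = 4.
Column 1 already has 4, leaving (3,1) = 3.
Cage g needs two cells with sum 7, so (3,2) = 4.
Cage c's pair has difference 2, leaving (3,3) = 2.
Row 4 now contains 2, which forces (4,3) = 3.
The full grid is 2 3 1 4 / 1 2 4 3 / 3 4 2 1 / 4 1 3 2.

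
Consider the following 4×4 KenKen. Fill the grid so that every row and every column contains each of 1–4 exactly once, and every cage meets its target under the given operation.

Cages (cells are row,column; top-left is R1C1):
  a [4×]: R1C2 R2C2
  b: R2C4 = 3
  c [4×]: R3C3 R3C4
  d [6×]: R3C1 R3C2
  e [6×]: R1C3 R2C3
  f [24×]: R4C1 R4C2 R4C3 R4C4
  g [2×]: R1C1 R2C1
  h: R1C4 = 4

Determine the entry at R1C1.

Cage h is a single given cell, so R1C4 = 4.
B is a freebie, leaving R2C4 = 3.
Column 4 now contains 4, so R3C4 = 1.
Column 4 already has 1, which forces R4C4 = 2.
Row 1 already has 4; hence R1C2 = 1.
Cage e needs two cells with product 6, which forces R1C3 = 3.
Cage a needs two cells with product 4, so R2C2 = 4.
Row 2 now contains 3; hence R2C3 = 2.
1 is placed in row 3; hence R3C3 = 4.
Column 2 now contains 4, leaving R4C2 = 3.
4 is placed in column 3; hence R4C3 = 1.
Row 1 already has 1, which forces R1C1 = 2.
Row 2 already has 2, so R2C1 = 1.
Cage d needs two cells with product 6; hence R3C1 = 3.
Column 2 already has 3, leaving R3C2 = 2.
1 is placed in row 4, so R4C1 = 4.
Completed grid: 2 1 3 4 / 1 4 2 3 / 3 2 4 1 / 4 3 1 2.

2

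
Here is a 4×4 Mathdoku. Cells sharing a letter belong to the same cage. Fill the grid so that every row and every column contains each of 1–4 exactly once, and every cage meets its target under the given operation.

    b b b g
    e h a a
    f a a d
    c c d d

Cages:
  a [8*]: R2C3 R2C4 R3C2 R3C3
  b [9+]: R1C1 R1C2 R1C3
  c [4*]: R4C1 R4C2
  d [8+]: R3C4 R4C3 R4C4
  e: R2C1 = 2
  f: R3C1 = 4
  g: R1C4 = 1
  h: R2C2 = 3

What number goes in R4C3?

3

Cage g is given, so R1C4 = 1.
E is a freebie; hence R2C1 = 2.
H is a freebie, which forces R2C2 = 3.
Row 2 now contains 2, leaving R2C4 = 4.
F is a freebie, which forces R3C1 = 4.
4 is placed in column 1, so R4C1 = 1.
1 is placed in row 4, which forces R4C2 = 4.
4 is placed in column 1, so R1C1 = 3.
4 is placed in column 2; hence R1C2 = 2.
Cage b has sum 9, leaving R1C3 = 4.
Row 2 already has 4; hence R2C3 = 1.
Cage a needs product 8, so R3C2 = 1.
Cage a needs product 8, so R3C3 = 2.
Cage d has sum 8, so R3C4 = 3.
Cage d has sum 8, leaving R4C3 = 3.
Cage d has sum 8, which forces R4C4 = 2.
Filled in: 3 2 4 1 / 2 3 1 4 / 4 1 2 3 / 1 4 3 2.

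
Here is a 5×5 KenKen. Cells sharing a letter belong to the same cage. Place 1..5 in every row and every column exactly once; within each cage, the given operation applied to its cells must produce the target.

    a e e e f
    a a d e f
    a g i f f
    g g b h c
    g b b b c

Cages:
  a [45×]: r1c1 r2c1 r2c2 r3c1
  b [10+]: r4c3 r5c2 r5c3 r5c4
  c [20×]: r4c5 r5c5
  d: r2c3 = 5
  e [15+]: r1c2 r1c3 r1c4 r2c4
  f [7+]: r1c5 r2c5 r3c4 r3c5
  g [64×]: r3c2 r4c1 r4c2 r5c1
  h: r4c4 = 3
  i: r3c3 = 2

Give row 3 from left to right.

Cage a has product 45; hence r2c2 = 3.
Cage d is given, leaving r2c3 = 5.
5 is placed in row 2, leaving r2c4 = 4.
Cage i is given; hence r3c3 = 2.
Cage f needs sum 7, so r3c4 = 1.
Row 3 now contains 2, which forces r3c5 = 3.
Cage h is given, so r4c4 = 3.
Cage a has product 45, leaving r1c1 = 3.
Cage e has sum 15, so r1c3 = 4.
5 is placed in row 2, which forces r2c1 = 1.
Row 2 already has 1, which forces r2c5 = 2.
Row 3 already has 3, leaving r3c1 = 5.
Row 3 now contains 2; hence r3c2 = 4.
The 4 cells of cage g must have product 64, leaving r4c1 = 4.
Cage g has product 64, so r4c2 = 2.
Column 3 now contains 4, leaving r4c3 = 1.
Row 4 already has 4; hence r4c5 = 5.
The 4 cells of cage g must have product 64, leaving r5c1 = 2.
4 is placed in column 2, so r5c2 = 1.
The 4 cells of cage b must have sum 10; hence r5c3 = 3.
Row 5 now contains 2, so r5c4 = 5.
Column 5 already has 5, which forces r5c5 = 4.
Column 2 now contains 2, leaving r1c2 = 5.
Column 4 now contains 5; hence r1c4 = 2.
2 is placed in column 5, which forces r1c5 = 1.
The full grid is 3 5 4 2 1 / 1 3 5 4 2 / 5 4 2 1 3 / 4 2 1 3 5 / 2 1 3 5 4.

5 4 2 1 3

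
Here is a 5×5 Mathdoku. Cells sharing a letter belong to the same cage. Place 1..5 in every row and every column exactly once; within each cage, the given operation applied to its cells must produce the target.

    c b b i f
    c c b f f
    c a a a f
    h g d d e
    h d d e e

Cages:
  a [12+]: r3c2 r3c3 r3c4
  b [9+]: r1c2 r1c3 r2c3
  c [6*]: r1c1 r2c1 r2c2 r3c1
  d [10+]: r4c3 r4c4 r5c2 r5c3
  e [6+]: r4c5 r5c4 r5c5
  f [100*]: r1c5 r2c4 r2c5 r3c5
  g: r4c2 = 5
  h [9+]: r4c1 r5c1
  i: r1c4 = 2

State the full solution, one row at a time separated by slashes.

1 4 3 2 5 / 3 1 2 5 4 / 2 3 5 4 1 / 4 5 1 3 2 / 5 2 4 1 3

Cage i is a single given cell; hence r1c4 = 2.
Cage c has product 6, so r2c2 = 1.
Cage f has product 100; hence r2c4 = 5.
1 is placed in row 2, which forces r2c5 = 4.
Cage g is a single given cell, which forces r4c2 = 5.
Cage b has sum 9, so r2c3 = 2.
The 3 cells of cage a must have sum 12; hence r3c3 = 5.
5 is placed in row 3; hence r3c5 = 1.
Row 4 already has 5, so r4c1 = 4.
The two cells of cage h must have sum 9, so r5c1 = 5.
The 4 cells of cage c must have product 6, leaving r1c1 = 1.
Column 5 already has 1, leaving r1c5 = 5.
2 is placed in row 2, leaving r2c1 = 3.
The 4 cells of cage c must have product 6, leaving r3c1 = 2.
The 4 cells of cage d must have sum 10, leaving r5c2 = 2.
Cage d has sum 10, so r5c3 = 4.
Cage e needs sum 6, leaving r5c4 = 1.
2 is placed in row 5, so r5c5 = 3.
The 3 cells of cage b must have sum 9, which forces r1c2 = 4.
Column 3 already has 4, which forces r1c3 = 3.
Column 2 now contains 4, leaving r3c2 = 3.
3 is placed in row 3, which forces r3c4 = 4.
Cage d has sum 10, which forces r4c3 = 1.
1 is placed in column 4; hence r4c4 = 3.
Column 5 already has 3, which forces r4c5 = 2.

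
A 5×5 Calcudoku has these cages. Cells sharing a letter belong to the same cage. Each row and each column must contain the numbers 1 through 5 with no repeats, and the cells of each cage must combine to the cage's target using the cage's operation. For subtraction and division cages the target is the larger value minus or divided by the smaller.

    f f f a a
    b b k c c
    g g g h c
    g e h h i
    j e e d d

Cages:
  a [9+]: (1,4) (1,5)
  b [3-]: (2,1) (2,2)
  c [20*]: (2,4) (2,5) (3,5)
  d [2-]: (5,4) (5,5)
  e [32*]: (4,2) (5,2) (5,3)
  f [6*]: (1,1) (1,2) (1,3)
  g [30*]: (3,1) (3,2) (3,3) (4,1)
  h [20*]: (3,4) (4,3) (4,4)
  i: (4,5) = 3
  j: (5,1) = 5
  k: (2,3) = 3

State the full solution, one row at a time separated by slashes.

1 3 2 5 4 / 4 1 3 2 5 / 3 5 1 4 2 / 2 4 5 1 3 / 5 2 4 3 1

Cage k is a single given cell, leaving (2,3) = 3.
The 3 cells of cage e must have product 32, leaving (4,2) = 4.
Cage i is a single given cell; hence (4,5) = 3.
J is a freebie, so (5,1) = 5.
Cage e needs product 32, which forces (5,2) = 2.
Cage e has product 32, which forces (5,3) = 4.
4 is placed in row 5, so (5,5) = 1.
Row 5 already has 1, which forces (5,4) = 3.
Column 1 needs a 4, and only (2,1) is open for it.
The two cells of cage b must have difference 3, which forces (2,2) = 1.
Row 2 now contains 1; hence (2,4) = 2.
4 is placed in row 2, so (2,5) = 5.
Column 4 now contains 2, so (3,4) = 4.
Row 3 now contains 4, so (3,5) = 2.
Column 2 now contains 1; hence (1,2) = 3.
Column 4 now contains 4, leaving (1,4) = 5.
Column 5 now contains 5; hence (1,5) = 4.
Column 2 now contains 3, leaving (3,2) = 5.
Row 3 now contains 5, leaving (3,3) = 1.
Cage g has product 30; hence (4,1) = 2.
1 is placed in column 3, so (4,3) = 5.
Column 4 already has 5; hence (4,4) = 1.
Column 1 already has 2, so (1,1) = 1.
1 is placed in column 3; hence (1,3) = 2.
Row 3 already has 1, leaving (3,1) = 3.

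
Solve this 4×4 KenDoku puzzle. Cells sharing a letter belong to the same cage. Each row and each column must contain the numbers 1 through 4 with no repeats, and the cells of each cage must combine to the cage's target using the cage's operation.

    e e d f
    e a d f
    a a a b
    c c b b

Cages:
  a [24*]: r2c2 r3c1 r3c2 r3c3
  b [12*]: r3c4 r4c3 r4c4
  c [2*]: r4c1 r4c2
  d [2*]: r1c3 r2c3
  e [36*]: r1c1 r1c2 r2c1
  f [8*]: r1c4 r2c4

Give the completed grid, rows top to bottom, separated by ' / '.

4 3 1 2 / 3 1 2 4 / 2 4 3 1 / 1 2 4 3

Cage e has product 36, so r1c1 = 4.
Cage e needs product 36, leaving r1c2 = 3.
Row 1 now contains 4, leaving r1c4 = 2.
Cage e needs product 36; hence r2c1 = 3.
2 is placed in column 4, leaving r2c4 = 4.
Row 1 now contains 2; hence r1c3 = 1.
Cage d's pair has product 2, which forces r2c3 = 2.
Cage a has product 24, which forces r3c2 = 4.
Cage a needs product 24, which forces r3c3 = 3.
Row 3 already has 3, which forces r3c4 = 1.
Cage b has product 12, leaving r4c3 = 4.
Column 4 already has 1, which forces r4c4 = 3.
Row 2 now contains 2, leaving r2c2 = 1.
Row 3 now contains 1, which forces r3c1 = 2.
Column 1 now contains 2, which forces r4c1 = 1.
Column 2 now contains 1, leaving r4c2 = 2.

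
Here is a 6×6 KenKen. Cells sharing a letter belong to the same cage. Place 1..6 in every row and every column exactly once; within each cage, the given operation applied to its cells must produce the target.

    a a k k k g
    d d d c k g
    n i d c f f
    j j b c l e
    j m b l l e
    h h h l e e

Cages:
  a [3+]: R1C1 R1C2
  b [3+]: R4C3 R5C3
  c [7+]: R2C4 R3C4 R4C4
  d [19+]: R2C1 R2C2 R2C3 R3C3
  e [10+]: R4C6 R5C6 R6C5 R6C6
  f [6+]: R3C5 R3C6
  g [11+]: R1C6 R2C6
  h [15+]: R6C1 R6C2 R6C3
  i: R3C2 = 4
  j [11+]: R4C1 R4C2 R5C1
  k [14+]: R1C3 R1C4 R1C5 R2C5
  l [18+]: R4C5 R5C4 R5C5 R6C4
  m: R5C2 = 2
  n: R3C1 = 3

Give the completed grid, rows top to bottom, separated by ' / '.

2 1 3 5 4 6 / 6 3 4 1 2 5 / 3 4 6 2 5 1 / 1 5 2 4 6 3 / 5 2 1 6 3 4 / 4 6 5 3 1 2

Cage n is a single given cell, leaving R3C1 = 3.
Cage i is a single given cell, leaving R3C2 = 4.
Cage m is given, which forces R5C2 = 2.
Row 5 now contains 2, so R5C3 = 1.
Cage a needs two cells with sum 3, so R1C1 = 2.
Column 2 now contains 2, which forces R1C2 = 1.
1 is placed in column 3, leaving R4C3 = 2.
The 3 cells of cage j must have sum 11, which forces R4C1 = 1.
1 is placed in row 4, which forces R4C4 = 4.
4 is placed in row 4, leaving R4C6 = 3.
Cage e has sum 10, so R5C6 = 4.
Cage j has sum 11, leaving R4C2 = 5.
Row 4 already has 5, so R4C5 = 6.
Row 5 now contains 4, leaving R5C1 = 5.
Row 5 already has 5, which forces R5C4 = 6.
Row 5 already has 5; hence R5C5 = 3.
Column 2 already has 5, leaving R6C2 = 6.
Cage d has sum 19, so R2C1 = 6.
Column 2 now contains 6; hence R2C2 = 3.
Cage d needs sum 19, leaving R2C3 = 4.
Row 2 already has 6, leaving R2C6 = 5.
Cage d has sum 19; hence R3C3 = 6.
Column 6 now contains 5; hence R3C6 = 1.
6 is placed in row 6; hence R6C1 = 4.
Cage h has sum 15; hence R6C3 = 5.
Cage l needs sum 18, which forces R6C4 = 3.
Column 6 now contains 1, which forces R6C6 = 2.
Column 3 already has 5, so R1C3 = 3.
Column 4 already has 3; hence R1C4 = 5.
Cage k needs sum 14, which forces R1C5 = 4.
Column 6 now contains 5, so R1C6 = 6.
Cage c needs sum 7; hence R2C4 = 1.
Cage k needs sum 14; hence R2C5 = 2.
Row 3 already has 1; hence R3C4 = 2.
Row 3 already has 1, which forces R3C5 = 5.
2 is placed in row 6; hence R6C5 = 1.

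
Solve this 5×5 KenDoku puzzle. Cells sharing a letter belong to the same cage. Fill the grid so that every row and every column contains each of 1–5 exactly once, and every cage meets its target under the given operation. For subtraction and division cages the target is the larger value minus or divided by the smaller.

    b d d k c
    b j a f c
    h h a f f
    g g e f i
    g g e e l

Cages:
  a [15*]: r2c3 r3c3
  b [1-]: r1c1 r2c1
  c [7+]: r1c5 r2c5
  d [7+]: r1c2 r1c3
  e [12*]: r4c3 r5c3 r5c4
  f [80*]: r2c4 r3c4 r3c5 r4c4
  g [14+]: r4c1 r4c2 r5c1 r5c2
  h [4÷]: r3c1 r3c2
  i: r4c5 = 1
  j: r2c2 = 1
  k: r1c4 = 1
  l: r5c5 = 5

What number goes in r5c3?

1

Cage k is a single given cell; hence r1c4 = 1.
Cage j is a single given cell, which forces r2c2 = 1.
Column 2 already has 1; hence r3c2 = 4.
4 is placed in row 3, leaving r3c4 = 5.
4 is placed in row 3, leaving r3c5 = 2.
Cage i is given, so r4c5 = 1.
L is a freebie, leaving r5c5 = 5.
The two cells of cage a must have product 15, so r2c3 = 5.
4 is placed in row 3, leaving r3c1 = 1.
Row 3 already has 5, leaving r3c3 = 3.
Column 3 already has 3; hence r5c3 = 1.
Cage e needs product 12, so r4c3 = 4.
Row 4 already has 4, which forces r4c4 = 2.
Cage e has product 12, which forces r5c4 = 3.
Cage d needs two cells with sum 7; hence r1c2 = 5.
4 is placed in column 3; hence r1c3 = 2.
Column 4 now contains 2; hence r2c4 = 4.
4 is placed in row 2, so r2c5 = 3.
Column 2 now contains 5, so r4c2 = 3.
Cage g has sum 14, so r5c1 = 4.
3 is placed in row 5, which forces r5c2 = 2.
4 is placed in column 1, which forces r1c1 = 3.
3 is placed in column 5, which forces r1c5 = 4.
Row 2 now contains 3; hence r2c1 = 2.
3 is placed in row 4, leaving r4c1 = 5.
Completed grid: 3 5 2 1 4 / 2 1 5 4 3 / 1 4 3 5 2 / 5 3 4 2 1 / 4 2 1 3 5.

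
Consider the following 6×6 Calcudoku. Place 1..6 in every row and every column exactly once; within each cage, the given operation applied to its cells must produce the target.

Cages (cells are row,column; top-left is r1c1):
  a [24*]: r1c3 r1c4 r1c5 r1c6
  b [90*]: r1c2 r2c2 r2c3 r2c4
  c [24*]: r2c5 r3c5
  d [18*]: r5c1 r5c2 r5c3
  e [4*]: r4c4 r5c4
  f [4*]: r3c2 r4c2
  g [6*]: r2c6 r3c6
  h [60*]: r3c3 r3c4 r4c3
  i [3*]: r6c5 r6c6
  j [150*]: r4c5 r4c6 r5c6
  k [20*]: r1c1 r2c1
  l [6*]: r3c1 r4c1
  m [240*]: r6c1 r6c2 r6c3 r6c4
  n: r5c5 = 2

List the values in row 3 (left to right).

Cage j needs product 150, which forces r4c5 = 5.
Cage j has product 150, which forces r4c6 = 6.
Cage n is a single given cell, leaving r5c5 = 2.
The 3 cells of cage j must have product 150, leaving r5c6 = 5.
The only place for 6 in row 1 is r1c2.
The only place for 5 in row 1 is r1c1.
5 is placed in column 1; hence r2c1 = 4.
Row 2 now contains 4, leaving r2c5 = 6.
Column 5 already has 6, so r3c5 = 4.
4 is placed in row 3, which forces r3c2 = 1.
Cage f needs two cells with product 4, leaving r4c2 = 4.
Row 4 now contains 4, so r4c3 = 2.
Row 4 now contains 4, leaving r4c4 = 1.
1 is placed in column 2, leaving r5c2 = 3.
Column 4 now contains 1, which forces r5c4 = 4.
Column 2 already has 3; hence r2c2 = 5.
Cage b has product 90; hence r2c3 = 1.
Cage b needs product 90, leaving r2c4 = 3.
3 is placed in row 2; hence r2c6 = 2.
Cage l's pair has product 6, which forces r3c1 = 2.
2 is placed in column 6; hence r3c6 = 3.
1 is placed in row 4, which forces r4c1 = 3.
Column 3 now contains 1, so r5c3 = 6.
Column 1 now contains 2, so r6c1 = 6.
Column 2 now contains 5, so r6c2 = 2.
Cage m needs product 240, leaving r6c3 = 4.
Row 6 already has 2, leaving r6c4 = 5.
Column 6 already has 3, which forces r6c6 = 1.
Column 3 now contains 4, leaving r1c3 = 3.
Column 4 already has 3, so r1c4 = 2.
The 4 cells of cage a must have product 24, leaving r1c5 = 1.
1 is placed in column 6, which forces r1c6 = 4.
6 is placed in column 3, which forces r3c3 = 5.
Column 4 already has 5, which forces r3c4 = 6.
Row 5 already has 6, which forces r5c1 = 1.
1 is placed in row 6; hence r6c5 = 3.
The full grid is 5 6 3 2 1 4 / 4 5 1 3 6 2 / 2 1 5 6 4 3 / 3 4 2 1 5 6 / 1 3 6 4 2 5 / 6 2 4 5 3 1.

2 1 5 6 4 3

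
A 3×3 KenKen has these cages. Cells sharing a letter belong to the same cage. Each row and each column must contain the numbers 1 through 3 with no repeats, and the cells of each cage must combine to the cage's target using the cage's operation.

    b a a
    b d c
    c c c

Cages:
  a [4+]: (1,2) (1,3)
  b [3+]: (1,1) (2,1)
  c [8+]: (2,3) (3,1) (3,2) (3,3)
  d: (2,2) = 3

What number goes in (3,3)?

Cage d is a single given cell, so (2,2) = 3.
Cage c needs sum 8, so (2,3) = 2.
The two cells of cage b must have sum 3, which forces (1,1) = 2.
Column 2 now contains 3, leaving (1,2) = 1.
Cage a needs two cells with sum 4, so (1,3) = 3.
2 is placed in row 2; hence (2,1) = 1.
Column 1 now contains 1, so (3,1) = 3.
Column 2 already has 1, leaving (3,2) = 2.
Column 3 now contains 3, which forces (3,3) = 1.
Filled in: 2 1 3 / 1 3 2 / 3 2 1.

1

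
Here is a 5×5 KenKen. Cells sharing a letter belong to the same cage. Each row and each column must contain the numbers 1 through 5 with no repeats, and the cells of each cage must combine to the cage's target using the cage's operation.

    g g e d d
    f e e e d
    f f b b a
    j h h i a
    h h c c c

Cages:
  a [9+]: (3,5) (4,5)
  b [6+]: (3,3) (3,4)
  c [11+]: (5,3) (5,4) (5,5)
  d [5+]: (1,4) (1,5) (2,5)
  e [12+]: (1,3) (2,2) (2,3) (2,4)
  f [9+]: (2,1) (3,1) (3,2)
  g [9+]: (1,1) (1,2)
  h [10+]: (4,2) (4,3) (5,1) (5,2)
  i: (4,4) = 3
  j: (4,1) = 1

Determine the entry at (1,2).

Cage j is given; hence (4,1) = 1.
Cage i is given, so (4,4) = 3.
The 4 cells of cage h must have sum 10, which forces (5,2) = 1.
In row 5, 3 can only go at (5,1), so (5,1) = 3.
The only place for 3 in row 3 is (3,2).
In row 1, 3 can only go at (1,5), so (1,5) = 3.
Cage d needs sum 5, which forces (1,4) = 1.
Cage d needs sum 5; hence (2,5) = 1.
Cage e has sum 12, so (1,3) = 2.
Cage e has sum 12, leaving (2,3) = 3.
2 is placed in column 3, leaving (4,3) = 4.
4 is placed in row 4; hence (4,5) = 5.
Column 3 now contains 4, leaving (5,3) = 5.
Column 3 now contains 4, leaving (3,3) = 1.
Cage b needs two cells with sum 6; hence (3,4) = 5.
Column 5 now contains 5, so (3,5) = 4.
4 is placed in row 4; hence (4,2) = 2.
Column 5 already has 4, which forces (5,5) = 2.
Cage f has sum 9, which forces (2,1) = 4.
Column 2 now contains 2; hence (2,2) = 5.
5 is placed in column 4, so (2,4) = 2.
Row 3 already has 4, leaving (3,1) = 2.
2 is placed in row 5, leaving (5,4) = 4.
Column 1 now contains 4, which forces (1,1) = 5.
Column 2 already has 5; hence (1,2) = 4.
Filled in: 5 4 2 1 3 / 4 5 3 2 1 / 2 3 1 5 4 / 1 2 4 3 5 / 3 1 5 4 2.

4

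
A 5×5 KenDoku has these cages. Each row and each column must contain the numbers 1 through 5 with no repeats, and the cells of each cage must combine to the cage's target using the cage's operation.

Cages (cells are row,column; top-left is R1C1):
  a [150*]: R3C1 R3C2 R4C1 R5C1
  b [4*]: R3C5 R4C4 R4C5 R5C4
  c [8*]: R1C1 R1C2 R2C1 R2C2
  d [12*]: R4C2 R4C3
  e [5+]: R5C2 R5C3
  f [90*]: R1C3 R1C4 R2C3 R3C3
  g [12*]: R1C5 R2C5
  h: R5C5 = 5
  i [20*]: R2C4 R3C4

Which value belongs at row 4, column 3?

Cage f has product 90, so R1C4 = 3.
Row 1 already has 3; hence R1C5 = 4.
Column 5 already has 4, which forces R2C5 = 3.
Cage a has product 150, which forces R3C2 = 5.
Row 3 now contains 5; hence R3C4 = 4.
Cage h is given; hence R5C5 = 5.
Column 4 now contains 4, which forces R2C4 = 5.
Cage f has product 90, so R3C3 = 3.
Cage a needs product 150, leaving R4C1 = 5.
Column 3 already has 3, so R4C3 = 4.
Cage f needs product 90, so R1C3 = 5.
Row 2 now contains 5, leaving R2C3 = 2.
3 is placed in row 3; hence R3C1 = 2.
2 is placed in row 3, leaving R3C5 = 1.
Row 4 already has 4, so R4C2 = 3.
Column 5 now contains 1, so R4C5 = 2.
Cage a has product 150, so R5C1 = 3.
Column 2 already has 3, so R5C2 = 4.
Column 3 now contains 2; hence R5C3 = 1.
Row 5 already has 1, so R5C4 = 2.
Column 1 already has 2, which forces R1C1 = 1.
Cage c has product 8, which forces R1C2 = 2.
The 4 cells of cage c must have product 8, which forces R2C1 = 4.
4 is placed in column 2, so R2C2 = 1.
Row 4 now contains 2, leaving R4C4 = 1.
Completed grid: 1 2 5 3 4 / 4 1 2 5 3 / 2 5 3 4 1 / 5 3 4 1 2 / 3 4 1 2 5.

4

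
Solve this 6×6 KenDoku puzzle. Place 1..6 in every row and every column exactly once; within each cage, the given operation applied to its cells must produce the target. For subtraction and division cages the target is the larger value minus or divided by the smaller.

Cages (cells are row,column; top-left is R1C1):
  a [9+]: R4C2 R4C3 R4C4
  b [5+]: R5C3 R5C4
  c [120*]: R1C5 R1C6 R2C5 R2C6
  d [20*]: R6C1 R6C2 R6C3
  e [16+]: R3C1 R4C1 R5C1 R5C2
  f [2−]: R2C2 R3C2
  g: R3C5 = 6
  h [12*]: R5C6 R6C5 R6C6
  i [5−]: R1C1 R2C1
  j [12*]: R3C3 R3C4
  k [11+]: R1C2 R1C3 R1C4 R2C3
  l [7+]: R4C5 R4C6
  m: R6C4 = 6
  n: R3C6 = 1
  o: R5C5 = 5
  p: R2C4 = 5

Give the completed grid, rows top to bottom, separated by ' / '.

6 4 3 2 1 5 / 1 3 2 5 4 6 / 2 5 4 3 6 1 / 5 2 6 1 3 4 / 3 6 1 4 5 2 / 4 1 5 6 2 3

Cage p is a single given cell, which forces R2C4 = 5.
Cage g is given; hence R3C5 = 6.
N is a freebie, which forces R3C6 = 1.
Cage o is a single given cell, leaving R5C5 = 5.
Cage m is given, which forces R6C4 = 6.
The 4 cells of cage c must have product 120, so R1C6 = 5.
Row 6 needs a 3, and only R6C6 is open for it.
Row 6 needs a 2, and only R6C5 is open for it.
Cage h needs product 12, which forces R5C6 = 2.
Column 6 already has 2, leaving R2C6 = 6.
Column 6 now contains 6; hence R4C6 = 4.
Cage i's pair has difference 5, so R1C1 = 6.
6 is placed in row 2; hence R2C1 = 1.
Row 2 already has 1, leaving R2C5 = 4.
Cage l's pair has sum 7; hence R4C5 = 3.
4 is placed in column 5, which forces R1C5 = 1.
Cage e has sum 16, so R5C1 = 3.
Cage k has sum 11, which forces R2C3 = 2.
Row 2 now contains 2, leaving R2C2 = 3.
Cage f needs two cells with difference 2; hence R3C2 = 5.
The 4 cells of cage e must have sum 16, which forces R4C1 = 5.
Column 1 already has 5, leaving R6C1 = 4.
Row 6 already has 4, so R6C2 = 1.
Row 6 already has 1, leaving R6C3 = 5.
Column 1 now contains 4, so R3C1 = 2.
Cage e needs sum 16, leaving R5C2 = 6.
6 is placed in column 2, leaving R4C2 = 2.
Cage a needs sum 9, so R4C3 = 6.
Cage a needs sum 9, so R4C4 = 1.
Column 4 now contains 1; hence R5C4 = 4.
Column 2 already has 2, leaving R1C2 = 4.
Cage k has sum 11; hence R1C3 = 3.
The 4 cells of cage k must have sum 11, so R1C4 = 2.
The two cells of cage j must have product 12; hence R3C3 = 4.
Column 4 now contains 4; hence R3C4 = 3.
Row 5 now contains 4, so R5C3 = 1.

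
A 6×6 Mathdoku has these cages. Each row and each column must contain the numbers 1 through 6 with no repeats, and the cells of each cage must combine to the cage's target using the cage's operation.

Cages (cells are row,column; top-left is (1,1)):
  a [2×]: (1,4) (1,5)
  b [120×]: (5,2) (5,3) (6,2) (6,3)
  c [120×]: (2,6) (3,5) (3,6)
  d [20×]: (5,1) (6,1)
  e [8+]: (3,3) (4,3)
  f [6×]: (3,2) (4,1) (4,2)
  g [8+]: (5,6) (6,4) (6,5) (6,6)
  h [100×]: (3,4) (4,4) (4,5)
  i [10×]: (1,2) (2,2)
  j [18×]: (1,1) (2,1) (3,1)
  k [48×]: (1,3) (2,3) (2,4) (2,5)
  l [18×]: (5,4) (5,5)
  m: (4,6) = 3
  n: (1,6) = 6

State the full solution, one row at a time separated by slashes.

3 5 4 2 1 6 / 6 2 3 1 4 5 / 1 3 2 5 6 4 / 2 1 6 4 5 3 / 5 4 1 6 3 2 / 4 6 5 3 2 1

N is a freebie; hence (1,6) = 6.
Cage h needs product 100; hence (3,4) = 5.
Row 3 already has 5, which forces (3,6) = 4.
Cage h needs product 100; hence (4,4) = 4.
Cage h needs product 100, which forces (4,5) = 5.
Cage m is a single given cell; hence (4,6) = 3.
4 is placed in column 6; hence (2,6) = 5.
Row 3 already has 4, leaving (3,5) = 6.
6 is placed in column 5; hence (5,5) = 3.
Cage i needs two cells with product 10, so (1,2) = 5.
Cage j needs product 18, so (2,1) = 6.
5 is placed in row 2, leaving (2,2) = 2.
Row 3 already has 6, leaving (3,3) = 2.
The two cells of cage e must have sum 8, so (4,3) = 6.
3 is placed in row 5; hence (5,4) = 6.
Cage k has product 48; hence (1,3) = 4.
Cage k needs product 48, which forces (2,5) = 4.
The 3 cells of cage f must have product 6, leaving (3,2) = 3.
Cage f has product 6; hence (4,1) = 2.
Row 4 now contains 6; hence (4,2) = 1.
Column 2 now contains 1; hence (5,2) = 4.
Cage b has product 120; hence (6,2) = 6.
Column 5 already has 4, leaving (6,5) = 2.
2 is placed in row 6, leaving (6,6) = 1.
The 3 cells of cage j must have product 18; hence (1,1) = 3.
The two cells of cage a must have product 2, which forces (1,4) = 2.
2 is placed in column 5, so (1,5) = 1.
Row 3 already has 3; hence (3,1) = 1.
Row 5 now contains 4, leaving (5,1) = 5.
Cage b needs product 120, so (5,3) = 1.
Column 6 now contains 1, which forces (5,6) = 2.
The two cells of cage d must have product 20, so (6,1) = 4.
Row 6 now contains 1, so (6,3) = 5.
Row 6 now contains 1, leaving (6,4) = 3.
Column 3 already has 1, leaving (2,3) = 3.
3 is placed in column 4; hence (2,4) = 1.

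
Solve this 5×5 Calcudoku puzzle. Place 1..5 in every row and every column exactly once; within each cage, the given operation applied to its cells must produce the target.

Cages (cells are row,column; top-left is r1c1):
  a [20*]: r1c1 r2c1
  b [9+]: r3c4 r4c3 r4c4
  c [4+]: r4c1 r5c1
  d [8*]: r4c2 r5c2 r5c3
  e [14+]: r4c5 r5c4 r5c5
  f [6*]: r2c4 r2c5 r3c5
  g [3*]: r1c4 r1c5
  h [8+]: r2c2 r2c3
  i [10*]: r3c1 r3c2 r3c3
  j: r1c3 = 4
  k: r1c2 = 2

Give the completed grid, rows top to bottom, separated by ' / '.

Cage k is a single given cell, leaving r1c2 = 2.
J is a freebie, which forces r1c3 = 4.
Cage e needs sum 14, which forces r4c5 = 5.
Cage e has sum 14, which forces r5c4 = 5.
Cage e has sum 14; hence r5c5 = 4.
4 is placed in row 1, leaving r1c1 = 5.
Cage a needs two cells with product 20, leaving r2c1 = 4.
The 3 cells of cage d must have product 8, leaving r4c2 = 4.
Row 5 already has 4, which forces r5c2 = 1.
Cage d needs product 8, leaving r5c3 = 2.
Cage i has product 10, so r3c1 = 2.
Column 2 now contains 1, leaving r3c2 = 5.
Cage i has product 10, so r3c3 = 1.
The 3 cells of cage b must have sum 9, so r3c4 = 4.
Row 3 now contains 1, so r3c5 = 3.
Cage c needs two cells with sum 4, leaving r4c1 = 1.
Column 3 now contains 2, so r4c3 = 3.
The 3 cells of cage b must have sum 9, so r4c4 = 2.
Row 5 now contains 1, so r5c1 = 3.
Cage g's pair has product 3, which forces r1c4 = 3.
Column 5 now contains 3; hence r1c5 = 1.
Column 2 already has 5, so r2c2 = 3.
Column 3 now contains 3, leaving r2c3 = 5.
The 3 cells of cage f must have product 6; hence r2c4 = 1.
Cage f has product 6, which forces r2c5 = 2.

5 2 4 3 1 / 4 3 5 1 2 / 2 5 1 4 3 / 1 4 3 2 5 / 3 1 2 5 4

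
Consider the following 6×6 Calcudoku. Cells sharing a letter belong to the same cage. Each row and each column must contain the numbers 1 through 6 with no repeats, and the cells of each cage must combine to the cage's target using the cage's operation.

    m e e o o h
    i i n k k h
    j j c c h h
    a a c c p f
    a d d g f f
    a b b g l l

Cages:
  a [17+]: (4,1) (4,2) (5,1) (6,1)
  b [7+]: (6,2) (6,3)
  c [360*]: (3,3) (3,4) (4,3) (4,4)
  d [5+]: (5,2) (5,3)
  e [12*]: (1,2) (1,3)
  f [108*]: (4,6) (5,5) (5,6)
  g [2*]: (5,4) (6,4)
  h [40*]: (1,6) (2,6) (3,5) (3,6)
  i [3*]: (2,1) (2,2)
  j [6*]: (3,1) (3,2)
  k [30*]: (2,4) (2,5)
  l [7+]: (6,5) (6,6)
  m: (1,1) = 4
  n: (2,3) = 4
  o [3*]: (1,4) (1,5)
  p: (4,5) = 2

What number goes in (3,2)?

Cage m is a single given cell; hence (1,1) = 4.
Cage n is given, so (2,3) = 4.
Cage p is a single given cell, so (4,5) = 2.
Cage f needs product 108, so (4,6) = 6.
Cage f needs product 108, which forces (5,5) = 6.
The 3 cells of cage f must have product 108; hence (5,6) = 3.
The two cells of cage k must have product 30, which forces (2,4) = 6.
Column 5 already has 6, so (2,5) = 5.
Cage d's pair has sum 5; hence (5,2) = 4.
The two cells of cage d must have sum 5, so (5,3) = 1.
Row 5 already has 1; hence (5,4) = 2.
The 4 cells of cage a must have sum 17, leaving (6,1) = 6.
2 is placed in column 4; hence (6,4) = 1.
Column 5 already has 5, leaving (6,5) = 3.
Column 4 already has 1, which forces (1,4) = 3.
Column 5 already has 3, leaving (1,5) = 1.
Cage c needs product 360, so (3,3) = 6.
Column 5 already has 1, so (3,5) = 4.
The 4 cells of cage a must have sum 17, leaving (4,1) = 1.
4 is placed in column 2, which forces (4,2) = 5.
Row 4 already has 5, which forces (4,3) = 3.
Row 4 already has 5, which forces (4,4) = 4.
Row 5 now contains 2, so (5,1) = 5.
5 is placed in column 2; hence (6,2) = 2.
Row 6 now contains 2, so (6,3) = 5.
Cage l's pair has sum 7, which forces (6,6) = 4.
Column 2 now contains 2, so (1,2) = 6.
Column 3 now contains 6, leaving (1,3) = 2.
Row 1 already has 2, leaving (1,6) = 5.
Column 1 now contains 1, so (2,1) = 3.
The two cells of cage i must have product 3, so (2,2) = 1.
Row 2 already has 1, so (2,6) = 2.
Cage j's pair has product 6, leaving (3,1) = 2.
Column 2 now contains 2, so (3,2) = 3.
Row 3 now contains 4; hence (3,4) = 5.
Column 6 now contains 2, so (3,6) = 1.
Filled in: 4 6 2 3 1 5 / 3 1 4 6 5 2 / 2 3 6 5 4 1 / 1 5 3 4 2 6 / 5 4 1 2 6 3 / 6 2 5 1 3 4.

3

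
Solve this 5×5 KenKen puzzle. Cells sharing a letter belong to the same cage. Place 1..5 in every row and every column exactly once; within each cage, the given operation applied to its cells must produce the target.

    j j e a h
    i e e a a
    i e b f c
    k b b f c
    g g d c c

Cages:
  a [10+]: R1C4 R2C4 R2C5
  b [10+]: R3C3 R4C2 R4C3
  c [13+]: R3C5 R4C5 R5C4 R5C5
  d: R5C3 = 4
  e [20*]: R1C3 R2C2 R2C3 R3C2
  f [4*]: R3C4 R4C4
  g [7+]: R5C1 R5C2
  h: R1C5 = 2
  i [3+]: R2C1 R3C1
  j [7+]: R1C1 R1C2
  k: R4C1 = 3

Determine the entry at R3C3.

3

Cage h is given, leaving R1C5 = 2.
K is a freebie, so R4C1 = 3.
D is a freebie, so R5C3 = 4.
Cage j's pair has sum 7, so R1C1 = 4.
Cage j needs two cells with sum 7; hence R1C2 = 3.
Row 2 needs a 3, and only R2C5 is open for it.
The 3 cells of cage a must have sum 10; hence R1C4 = 5.
Cage a needs sum 10, which forces R2C4 = 2.
The 4 cells of cage c must have sum 13; hence R5C4 = 3.
Row 1 now contains 5; hence R1C3 = 1.
Row 2 now contains 2; hence R2C1 = 1.
Row 2 now contains 1, so R2C2 = 4.
Cage e needs product 20, which forces R2C3 = 5.
The two cells of cage i must have sum 3, so R3C1 = 2.
Column 2 already has 4, leaving R3C2 = 1.
5 is placed in column 3, so R3C3 = 3.
Row 3 already has 1, leaving R3C4 = 4.
Row 3 now contains 4, which forces R3C5 = 5.
5 is placed in column 3, leaving R4C3 = 2.
Column 4 already has 4, which forces R4C4 = 1.
Row 4 already has 1, so R4C5 = 4.
Column 1 now contains 2, leaving R5C1 = 5.
5 is placed in row 5, which forces R5C2 = 2.
5 is placed in column 5, so R5C5 = 1.
Row 4 now contains 2; hence R4C2 = 5.
The full grid is 4 3 1 5 2 / 1 4 5 2 3 / 2 1 3 4 5 / 3 5 2 1 4 / 5 2 4 3 1.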